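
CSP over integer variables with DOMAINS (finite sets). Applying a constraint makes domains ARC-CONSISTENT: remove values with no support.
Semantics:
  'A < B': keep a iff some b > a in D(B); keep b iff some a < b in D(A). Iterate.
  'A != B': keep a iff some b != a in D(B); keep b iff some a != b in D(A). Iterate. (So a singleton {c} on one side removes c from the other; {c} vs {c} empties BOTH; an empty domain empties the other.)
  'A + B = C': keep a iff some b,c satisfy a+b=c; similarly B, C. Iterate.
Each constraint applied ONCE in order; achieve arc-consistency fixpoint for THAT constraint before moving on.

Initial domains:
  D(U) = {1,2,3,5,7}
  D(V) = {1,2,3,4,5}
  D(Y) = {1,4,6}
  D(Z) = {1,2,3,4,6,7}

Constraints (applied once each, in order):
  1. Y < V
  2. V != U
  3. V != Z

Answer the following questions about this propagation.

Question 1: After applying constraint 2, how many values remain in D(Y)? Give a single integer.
Constraint 1 (Y < V) on D(Y)={1,4,6} D(V)={1,2,3,4,5}: Y {1,4,6}->{1,4}; V {1,2,3,4,5}->{2,3,4,5}
Constraint 2 (V != U) on D(V)={2,3,4,5} D(U)={1,2,3,5,7}: no change
So after constraint 2: D(Y)={1,4}, size = 2

Answer: 2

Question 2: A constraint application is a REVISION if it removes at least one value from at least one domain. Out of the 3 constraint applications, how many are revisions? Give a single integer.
Constraint 1 (Y < V) on D(Y)={1,4,6} D(V)={1,2,3,4,5}: Y {1,4,6}->{1,4}; V {1,2,3,4,5}->{2,3,4,5} => REVISION
Constraint 2 (V != U) on D(V)={2,3,4,5} D(U)={1,2,3,5,7}: no change => not a revision
Constraint 3 (V != Z) on D(V)={2,3,4,5} D(Z)={1,2,3,4,6,7}: no change => not a revision
Total revisions = 1

Answer: 1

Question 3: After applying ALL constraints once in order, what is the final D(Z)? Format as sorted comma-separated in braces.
Constraint 1 (Y < V) on D(Y)={1,4,6} D(V)={1,2,3,4,5}: Y {1,4,6}->{1,4}; V {1,2,3,4,5}->{2,3,4,5}
Constraint 2 (V != U) on D(V)={2,3,4,5} D(U)={1,2,3,5,7}: no change
Constraint 3 (V != Z) on D(V)={2,3,4,5} D(Z)={1,2,3,4,6,7}: no change
So after all 3 constraints: D(Z) = {1,2,3,4,6,7}

Answer: {1,2,3,4,6,7}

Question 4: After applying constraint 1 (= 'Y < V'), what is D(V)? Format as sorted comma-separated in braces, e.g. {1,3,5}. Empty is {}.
Answer: {2,3,4,5}

Derivation:
Constraint 1 (Y < V) on D(Y)={1,4,6} D(V)={1,2,3,4,5}: Y {1,4,6}->{1,4}; V {1,2,3,4,5}->{2,3,4,5}
So after constraint 1: D(V) = {2,3,4,5}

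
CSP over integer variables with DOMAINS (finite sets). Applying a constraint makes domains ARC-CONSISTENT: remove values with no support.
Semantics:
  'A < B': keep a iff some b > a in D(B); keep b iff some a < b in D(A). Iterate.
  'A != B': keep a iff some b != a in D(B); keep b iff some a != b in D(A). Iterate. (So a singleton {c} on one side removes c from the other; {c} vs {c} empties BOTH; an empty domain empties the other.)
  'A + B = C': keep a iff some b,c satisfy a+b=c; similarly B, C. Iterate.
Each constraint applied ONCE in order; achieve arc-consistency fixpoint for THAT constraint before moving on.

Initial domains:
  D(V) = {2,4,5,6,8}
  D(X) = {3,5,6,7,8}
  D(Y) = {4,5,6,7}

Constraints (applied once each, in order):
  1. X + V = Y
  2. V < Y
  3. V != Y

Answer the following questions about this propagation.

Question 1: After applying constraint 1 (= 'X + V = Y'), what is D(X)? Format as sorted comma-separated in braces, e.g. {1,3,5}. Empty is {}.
Answer: {3,5}

Derivation:
Constraint 1 (X + V = Y) on D(X)={3,5,6,7,8} D(V)={2,4,5,6,8} D(Y)={4,5,6,7}: X {3,5,6,7,8}->{3,5}; V {2,4,5,6,8}->{2,4}; Y {4,5,6,7}->{5,7}
So after constraint 1: D(X) = {3,5}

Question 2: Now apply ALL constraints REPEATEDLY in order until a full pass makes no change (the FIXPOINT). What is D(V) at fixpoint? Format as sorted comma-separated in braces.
pass 0 (initial): D(V)={2,4,5,6,8}
pass 1: V {2,4,5,6,8}->{2,4}; X {3,5,6,7,8}->{3,5}; Y {4,5,6,7}->{5,7}
pass 2: no change
Fixpoint after 2 passes: D(V) = {2,4}

Answer: {2,4}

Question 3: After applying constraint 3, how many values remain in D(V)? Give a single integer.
Constraint 1 (X + V = Y) on D(X)={3,5,6,7,8} D(V)={2,4,5,6,8} D(Y)={4,5,6,7}: X {3,5,6,7,8}->{3,5}; V {2,4,5,6,8}->{2,4}; Y {4,5,6,7}->{5,7}
Constraint 2 (V < Y) on D(V)={2,4} D(Y)={5,7}: no change
Constraint 3 (V != Y) on D(V)={2,4} D(Y)={5,7}: no change
So after constraint 3: D(V)={2,4}, size = 2

Answer: 2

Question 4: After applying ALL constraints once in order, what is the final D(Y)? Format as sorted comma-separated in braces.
Constraint 1 (X + V = Y) on D(X)={3,5,6,7,8} D(V)={2,4,5,6,8} D(Y)={4,5,6,7}: X {3,5,6,7,8}->{3,5}; V {2,4,5,6,8}->{2,4}; Y {4,5,6,7}->{5,7}
Constraint 2 (V < Y) on D(V)={2,4} D(Y)={5,7}: no change
Constraint 3 (V != Y) on D(V)={2,4} D(Y)={5,7}: no change
So after all 3 constraints: D(Y) = {5,7}

Answer: {5,7}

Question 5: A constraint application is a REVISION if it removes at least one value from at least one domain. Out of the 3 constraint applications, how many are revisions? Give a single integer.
Constraint 1 (X + V = Y) on D(X)={3,5,6,7,8} D(V)={2,4,5,6,8} D(Y)={4,5,6,7}: X {3,5,6,7,8}->{3,5}; V {2,4,5,6,8}->{2,4}; Y {4,5,6,7}->{5,7} => REVISION
Constraint 2 (V < Y) on D(V)={2,4} D(Y)={5,7}: no change => not a revision
Constraint 3 (V != Y) on D(V)={2,4} D(Y)={5,7}: no change => not a revision
Total revisions = 1

Answer: 1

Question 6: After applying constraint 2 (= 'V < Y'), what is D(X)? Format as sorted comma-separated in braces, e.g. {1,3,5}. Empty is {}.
Answer: {3,5}

Derivation:
Constraint 1 (X + V = Y) on D(X)={3,5,6,7,8} D(V)={2,4,5,6,8} D(Y)={4,5,6,7}: X {3,5,6,7,8}->{3,5}; V {2,4,5,6,8}->{2,4}; Y {4,5,6,7}->{5,7}
Constraint 2 (V < Y) on D(V)={2,4} D(Y)={5,7}: no change
So after constraint 2: D(X) = {3,5}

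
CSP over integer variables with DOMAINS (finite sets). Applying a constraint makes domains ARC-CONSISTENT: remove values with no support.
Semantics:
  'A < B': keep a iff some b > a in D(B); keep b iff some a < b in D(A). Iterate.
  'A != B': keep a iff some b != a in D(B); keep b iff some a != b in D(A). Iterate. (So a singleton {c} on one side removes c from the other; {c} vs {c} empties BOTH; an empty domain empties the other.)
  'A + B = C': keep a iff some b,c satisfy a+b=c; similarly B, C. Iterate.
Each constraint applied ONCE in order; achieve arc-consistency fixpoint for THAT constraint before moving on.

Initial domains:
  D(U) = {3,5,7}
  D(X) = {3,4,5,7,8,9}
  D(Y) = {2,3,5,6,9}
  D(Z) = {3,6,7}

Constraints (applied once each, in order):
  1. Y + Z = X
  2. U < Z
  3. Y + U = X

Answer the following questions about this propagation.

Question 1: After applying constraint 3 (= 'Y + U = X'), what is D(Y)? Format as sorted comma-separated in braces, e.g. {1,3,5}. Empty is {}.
Constraint 1 (Y + Z = X) on D(Y)={2,3,5,6,9} D(Z)={3,6,7} D(X)={3,4,5,7,8,9}: Y {2,3,5,6,9}->{2,3,5,6}; X {3,4,5,7,8,9}->{5,8,9}
Constraint 2 (U < Z) on D(U)={3,5,7} D(Z)={3,6,7}: U {3,5,7}->{3,5}; Z {3,6,7}->{6,7}
Constraint 3 (Y + U = X) on D(Y)={2,3,5,6} D(U)={3,5} D(X)={5,8,9}: no change
So after constraint 3: D(Y) = {2,3,5,6}

Answer: {2,3,5,6}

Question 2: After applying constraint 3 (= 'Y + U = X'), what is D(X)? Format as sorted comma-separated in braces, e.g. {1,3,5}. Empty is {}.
Answer: {5,8,9}

Derivation:
Constraint 1 (Y + Z = X) on D(Y)={2,3,5,6,9} D(Z)={3,6,7} D(X)={3,4,5,7,8,9}: Y {2,3,5,6,9}->{2,3,5,6}; X {3,4,5,7,8,9}->{5,8,9}
Constraint 2 (U < Z) on D(U)={3,5,7} D(Z)={3,6,7}: U {3,5,7}->{3,5}; Z {3,6,7}->{6,7}
Constraint 3 (Y + U = X) on D(Y)={2,3,5,6} D(U)={3,5} D(X)={5,8,9}: no change
So after constraint 3: D(X) = {5,8,9}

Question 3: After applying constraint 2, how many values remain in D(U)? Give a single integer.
Constraint 1 (Y + Z = X) on D(Y)={2,3,5,6,9} D(Z)={3,6,7} D(X)={3,4,5,7,8,9}: Y {2,3,5,6,9}->{2,3,5,6}; X {3,4,5,7,8,9}->{5,8,9}
Constraint 2 (U < Z) on D(U)={3,5,7} D(Z)={3,6,7}: U {3,5,7}->{3,5}; Z {3,6,7}->{6,7}
So after constraint 2: D(U)={3,5}, size = 2

Answer: 2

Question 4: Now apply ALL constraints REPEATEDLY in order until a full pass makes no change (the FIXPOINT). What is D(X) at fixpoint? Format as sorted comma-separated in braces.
Answer: {}

Derivation:
pass 0 (initial): D(X)={3,4,5,7,8,9}
pass 1: U {3,5,7}->{3,5}; X {3,4,5,7,8,9}->{5,8,9}; Y {2,3,5,6,9}->{2,3,5,6}; Z {3,6,7}->{6,7}
pass 2: U {3,5}->{5}; X {5,8,9}->{8}; Y {2,3,5,6}->{3}
pass 3: U {5}->{}; X {8}->{}; Y {3}->{}; Z {6,7}->{}
pass 4: no change
Fixpoint after 4 passes: D(X) = {}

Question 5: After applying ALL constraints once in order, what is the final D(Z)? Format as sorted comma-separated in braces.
Answer: {6,7}

Derivation:
Constraint 1 (Y + Z = X) on D(Y)={2,3,5,6,9} D(Z)={3,6,7} D(X)={3,4,5,7,8,9}: Y {2,3,5,6,9}->{2,3,5,6}; X {3,4,5,7,8,9}->{5,8,9}
Constraint 2 (U < Z) on D(U)={3,5,7} D(Z)={3,6,7}: U {3,5,7}->{3,5}; Z {3,6,7}->{6,7}
Constraint 3 (Y + U = X) on D(Y)={2,3,5,6} D(U)={3,5} D(X)={5,8,9}: no change
So after all 3 constraints: D(Z) = {6,7}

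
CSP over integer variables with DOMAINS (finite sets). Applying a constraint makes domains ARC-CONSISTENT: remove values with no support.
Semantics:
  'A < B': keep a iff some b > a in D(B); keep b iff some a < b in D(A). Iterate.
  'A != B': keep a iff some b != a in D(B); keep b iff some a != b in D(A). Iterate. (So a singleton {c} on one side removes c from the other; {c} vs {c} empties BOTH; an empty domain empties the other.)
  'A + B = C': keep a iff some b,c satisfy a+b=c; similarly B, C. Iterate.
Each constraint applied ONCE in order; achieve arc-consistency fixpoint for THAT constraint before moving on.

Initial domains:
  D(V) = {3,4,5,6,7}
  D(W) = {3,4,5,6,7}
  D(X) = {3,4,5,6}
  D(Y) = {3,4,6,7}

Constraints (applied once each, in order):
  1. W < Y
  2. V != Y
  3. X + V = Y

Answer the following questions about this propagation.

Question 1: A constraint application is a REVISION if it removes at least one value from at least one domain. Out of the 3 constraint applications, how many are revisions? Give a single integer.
Answer: 2

Derivation:
Constraint 1 (W < Y) on D(W)={3,4,5,6,7} D(Y)={3,4,6,7}: W {3,4,5,6,7}->{3,4,5,6}; Y {3,4,6,7}->{4,6,7} => REVISION
Constraint 2 (V != Y) on D(V)={3,4,5,6,7} D(Y)={4,6,7}: no change => not a revision
Constraint 3 (X + V = Y) on D(X)={3,4,5,6} D(V)={3,4,5,6,7} D(Y)={4,6,7}: X {3,4,5,6}->{3,4}; V {3,4,5,6,7}->{3,4}; Y {4,6,7}->{6,7} => REVISION
Total revisions = 2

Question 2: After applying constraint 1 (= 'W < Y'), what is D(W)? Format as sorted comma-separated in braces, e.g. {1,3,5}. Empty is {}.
Answer: {3,4,5,6}

Derivation:
Constraint 1 (W < Y) on D(W)={3,4,5,6,7} D(Y)={3,4,6,7}: W {3,4,5,6,7}->{3,4,5,6}; Y {3,4,6,7}->{4,6,7}
So after constraint 1: D(W) = {3,4,5,6}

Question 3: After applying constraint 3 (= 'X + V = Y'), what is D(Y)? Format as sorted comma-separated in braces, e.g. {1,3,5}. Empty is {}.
Answer: {6,7}

Derivation:
Constraint 1 (W < Y) on D(W)={3,4,5,6,7} D(Y)={3,4,6,7}: W {3,4,5,6,7}->{3,4,5,6}; Y {3,4,6,7}->{4,6,7}
Constraint 2 (V != Y) on D(V)={3,4,5,6,7} D(Y)={4,6,7}: no change
Constraint 3 (X + V = Y) on D(X)={3,4,5,6} D(V)={3,4,5,6,7} D(Y)={4,6,7}: X {3,4,5,6}->{3,4}; V {3,4,5,6,7}->{3,4}; Y {4,6,7}->{6,7}
So after constraint 3: D(Y) = {6,7}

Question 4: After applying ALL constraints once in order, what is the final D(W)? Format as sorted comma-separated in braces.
Answer: {3,4,5,6}

Derivation:
Constraint 1 (W < Y) on D(W)={3,4,5,6,7} D(Y)={3,4,6,7}: W {3,4,5,6,7}->{3,4,5,6}; Y {3,4,6,7}->{4,6,7}
Constraint 2 (V != Y) on D(V)={3,4,5,6,7} D(Y)={4,6,7}: no change
Constraint 3 (X + V = Y) on D(X)={3,4,5,6} D(V)={3,4,5,6,7} D(Y)={4,6,7}: X {3,4,5,6}->{3,4}; V {3,4,5,6,7}->{3,4}; Y {4,6,7}->{6,7}
So after all 3 constraints: D(W) = {3,4,5,6}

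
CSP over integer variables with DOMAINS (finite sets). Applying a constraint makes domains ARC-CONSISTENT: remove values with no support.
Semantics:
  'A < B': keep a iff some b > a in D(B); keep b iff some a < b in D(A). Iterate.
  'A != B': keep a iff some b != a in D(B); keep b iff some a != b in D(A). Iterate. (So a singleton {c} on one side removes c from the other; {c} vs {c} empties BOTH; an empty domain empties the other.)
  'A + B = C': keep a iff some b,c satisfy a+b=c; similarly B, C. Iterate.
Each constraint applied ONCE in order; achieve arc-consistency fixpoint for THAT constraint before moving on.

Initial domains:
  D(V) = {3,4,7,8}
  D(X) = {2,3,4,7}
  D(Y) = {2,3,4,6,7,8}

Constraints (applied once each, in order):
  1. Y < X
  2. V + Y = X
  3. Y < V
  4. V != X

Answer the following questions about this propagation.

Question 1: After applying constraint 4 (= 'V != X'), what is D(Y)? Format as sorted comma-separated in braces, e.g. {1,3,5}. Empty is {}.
Answer: {3}

Derivation:
Constraint 1 (Y < X) on D(Y)={2,3,4,6,7,8} D(X)={2,3,4,7}: Y {2,3,4,6,7,8}->{2,3,4,6}; X {2,3,4,7}->{3,4,7}
Constraint 2 (V + Y = X) on D(V)={3,4,7,8} D(Y)={2,3,4,6} D(X)={3,4,7}: V {3,4,7,8}->{3,4}; Y {2,3,4,6}->{3,4}; X {3,4,7}->{7}
Constraint 3 (Y < V) on D(Y)={3,4} D(V)={3,4}: Y {3,4}->{3}; V {3,4}->{4}
Constraint 4 (V != X) on D(V)={4} D(X)={7}: no change
So after constraint 4: D(Y) = {3}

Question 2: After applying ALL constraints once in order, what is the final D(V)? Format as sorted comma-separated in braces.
Answer: {4}

Derivation:
Constraint 1 (Y < X) on D(Y)={2,3,4,6,7,8} D(X)={2,3,4,7}: Y {2,3,4,6,7,8}->{2,3,4,6}; X {2,3,4,7}->{3,4,7}
Constraint 2 (V + Y = X) on D(V)={3,4,7,8} D(Y)={2,3,4,6} D(X)={3,4,7}: V {3,4,7,8}->{3,4}; Y {2,3,4,6}->{3,4}; X {3,4,7}->{7}
Constraint 3 (Y < V) on D(Y)={3,4} D(V)={3,4}: Y {3,4}->{3}; V {3,4}->{4}
Constraint 4 (V != X) on D(V)={4} D(X)={7}: no change
So after all 4 constraints: D(V) = {4}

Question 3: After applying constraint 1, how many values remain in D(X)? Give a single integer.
Constraint 1 (Y < X) on D(Y)={2,3,4,6,7,8} D(X)={2,3,4,7}: Y {2,3,4,6,7,8}->{2,3,4,6}; X {2,3,4,7}->{3,4,7}
So after constraint 1: D(X)={3,4,7}, size = 3

Answer: 3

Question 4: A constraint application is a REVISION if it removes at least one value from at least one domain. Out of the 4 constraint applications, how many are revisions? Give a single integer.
Constraint 1 (Y < X) on D(Y)={2,3,4,6,7,8} D(X)={2,3,4,7}: Y {2,3,4,6,7,8}->{2,3,4,6}; X {2,3,4,7}->{3,4,7} => REVISION
Constraint 2 (V + Y = X) on D(V)={3,4,7,8} D(Y)={2,3,4,6} D(X)={3,4,7}: V {3,4,7,8}->{3,4}; Y {2,3,4,6}->{3,4}; X {3,4,7}->{7} => REVISION
Constraint 3 (Y < V) on D(Y)={3,4} D(V)={3,4}: Y {3,4}->{3}; V {3,4}->{4} => REVISION
Constraint 4 (V != X) on D(V)={4} D(X)={7}: no change => not a revision
Total revisions = 3

Answer: 3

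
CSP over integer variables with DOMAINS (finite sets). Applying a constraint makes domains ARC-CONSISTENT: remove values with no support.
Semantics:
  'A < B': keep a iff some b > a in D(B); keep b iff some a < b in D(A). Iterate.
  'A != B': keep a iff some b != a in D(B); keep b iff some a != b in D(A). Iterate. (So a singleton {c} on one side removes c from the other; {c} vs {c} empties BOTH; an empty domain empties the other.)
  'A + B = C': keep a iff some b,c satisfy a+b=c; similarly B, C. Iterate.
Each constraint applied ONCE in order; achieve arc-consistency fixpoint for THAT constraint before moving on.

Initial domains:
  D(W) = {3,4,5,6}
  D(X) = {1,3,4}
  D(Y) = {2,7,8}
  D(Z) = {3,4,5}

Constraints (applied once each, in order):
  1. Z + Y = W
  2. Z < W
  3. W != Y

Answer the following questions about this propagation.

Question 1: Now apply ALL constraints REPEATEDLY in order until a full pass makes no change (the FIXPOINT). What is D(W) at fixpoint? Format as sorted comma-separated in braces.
pass 0 (initial): D(W)={3,4,5,6}
pass 1: W {3,4,5,6}->{5,6}; Y {2,7,8}->{2}; Z {3,4,5}->{3,4}
pass 2: no change
Fixpoint after 2 passes: D(W) = {5,6}

Answer: {5,6}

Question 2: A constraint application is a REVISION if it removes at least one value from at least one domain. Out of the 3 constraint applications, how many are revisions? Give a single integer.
Answer: 1

Derivation:
Constraint 1 (Z + Y = W) on D(Z)={3,4,5} D(Y)={2,7,8} D(W)={3,4,5,6}: Z {3,4,5}->{3,4}; Y {2,7,8}->{2}; W {3,4,5,6}->{5,6} => REVISION
Constraint 2 (Z < W) on D(Z)={3,4} D(W)={5,6}: no change => not a revision
Constraint 3 (W != Y) on D(W)={5,6} D(Y)={2}: no change => not a revision
Total revisions = 1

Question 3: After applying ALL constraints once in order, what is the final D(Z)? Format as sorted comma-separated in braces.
Answer: {3,4}

Derivation:
Constraint 1 (Z + Y = W) on D(Z)={3,4,5} D(Y)={2,7,8} D(W)={3,4,5,6}: Z {3,4,5}->{3,4}; Y {2,7,8}->{2}; W {3,4,5,6}->{5,6}
Constraint 2 (Z < W) on D(Z)={3,4} D(W)={5,6}: no change
Constraint 3 (W != Y) on D(W)={5,6} D(Y)={2}: no change
So after all 3 constraints: D(Z) = {3,4}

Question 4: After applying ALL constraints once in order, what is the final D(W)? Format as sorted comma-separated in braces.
Constraint 1 (Z + Y = W) on D(Z)={3,4,5} D(Y)={2,7,8} D(W)={3,4,5,6}: Z {3,4,5}->{3,4}; Y {2,7,8}->{2}; W {3,4,5,6}->{5,6}
Constraint 2 (Z < W) on D(Z)={3,4} D(W)={5,6}: no change
Constraint 3 (W != Y) on D(W)={5,6} D(Y)={2}: no change
So after all 3 constraints: D(W) = {5,6}

Answer: {5,6}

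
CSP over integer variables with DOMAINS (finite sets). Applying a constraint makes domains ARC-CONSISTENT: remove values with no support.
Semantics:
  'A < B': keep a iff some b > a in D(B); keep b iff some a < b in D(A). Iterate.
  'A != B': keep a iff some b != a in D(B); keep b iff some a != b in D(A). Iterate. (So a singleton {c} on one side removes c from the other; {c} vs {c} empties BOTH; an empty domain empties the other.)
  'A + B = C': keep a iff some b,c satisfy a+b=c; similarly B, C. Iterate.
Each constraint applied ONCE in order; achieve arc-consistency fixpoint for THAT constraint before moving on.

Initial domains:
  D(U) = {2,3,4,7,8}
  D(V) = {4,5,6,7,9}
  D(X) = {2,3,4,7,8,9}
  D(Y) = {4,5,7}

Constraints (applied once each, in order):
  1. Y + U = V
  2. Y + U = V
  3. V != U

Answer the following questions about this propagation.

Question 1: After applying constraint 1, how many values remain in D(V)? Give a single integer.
Constraint 1 (Y + U = V) on D(Y)={4,5,7} D(U)={2,3,4,7,8} D(V)={4,5,6,7,9}: U {2,3,4,7,8}->{2,3,4}; V {4,5,6,7,9}->{6,7,9}
So after constraint 1: D(V)={6,7,9}, size = 3

Answer: 3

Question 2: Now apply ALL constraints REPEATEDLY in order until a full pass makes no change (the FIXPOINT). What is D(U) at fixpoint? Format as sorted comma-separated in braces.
Answer: {2,3,4}

Derivation:
pass 0 (initial): D(U)={2,3,4,7,8}
pass 1: U {2,3,4,7,8}->{2,3,4}; V {4,5,6,7,9}->{6,7,9}
pass 2: no change
Fixpoint after 2 passes: D(U) = {2,3,4}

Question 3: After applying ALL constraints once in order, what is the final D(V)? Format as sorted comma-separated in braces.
Answer: {6,7,9}

Derivation:
Constraint 1 (Y + U = V) on D(Y)={4,5,7} D(U)={2,3,4,7,8} D(V)={4,5,6,7,9}: U {2,3,4,7,8}->{2,3,4}; V {4,5,6,7,9}->{6,7,9}
Constraint 2 (Y + U = V) on D(Y)={4,5,7} D(U)={2,3,4} D(V)={6,7,9}: no change
Constraint 3 (V != U) on D(V)={6,7,9} D(U)={2,3,4}: no change
So after all 3 constraints: D(V) = {6,7,9}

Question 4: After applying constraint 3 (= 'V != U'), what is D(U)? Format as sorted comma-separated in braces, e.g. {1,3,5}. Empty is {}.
Constraint 1 (Y + U = V) on D(Y)={4,5,7} D(U)={2,3,4,7,8} D(V)={4,5,6,7,9}: U {2,3,4,7,8}->{2,3,4}; V {4,5,6,7,9}->{6,7,9}
Constraint 2 (Y + U = V) on D(Y)={4,5,7} D(U)={2,3,4} D(V)={6,7,9}: no change
Constraint 3 (V != U) on D(V)={6,7,9} D(U)={2,3,4}: no change
So after constraint 3: D(U) = {2,3,4}

Answer: {2,3,4}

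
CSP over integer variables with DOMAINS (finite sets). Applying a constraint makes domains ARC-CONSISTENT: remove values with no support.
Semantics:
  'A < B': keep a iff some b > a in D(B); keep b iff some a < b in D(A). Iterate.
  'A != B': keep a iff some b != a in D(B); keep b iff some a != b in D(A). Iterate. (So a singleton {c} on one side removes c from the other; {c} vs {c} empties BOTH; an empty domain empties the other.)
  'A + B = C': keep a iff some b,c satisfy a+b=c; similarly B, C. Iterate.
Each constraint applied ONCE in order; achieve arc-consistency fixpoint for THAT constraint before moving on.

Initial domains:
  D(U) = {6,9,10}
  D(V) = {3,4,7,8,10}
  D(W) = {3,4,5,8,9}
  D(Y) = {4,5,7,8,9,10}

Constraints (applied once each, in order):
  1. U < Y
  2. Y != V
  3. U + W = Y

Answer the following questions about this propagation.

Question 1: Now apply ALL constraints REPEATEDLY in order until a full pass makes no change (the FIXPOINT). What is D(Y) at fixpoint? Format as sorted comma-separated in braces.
Answer: {9,10}

Derivation:
pass 0 (initial): D(Y)={4,5,7,8,9,10}
pass 1: U {6,9,10}->{6}; W {3,4,5,8,9}->{3,4}; Y {4,5,7,8,9,10}->{9,10}
pass 2: no change
Fixpoint after 2 passes: D(Y) = {9,10}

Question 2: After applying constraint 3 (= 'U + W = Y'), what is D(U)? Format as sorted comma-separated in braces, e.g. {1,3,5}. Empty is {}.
Answer: {6}

Derivation:
Constraint 1 (U < Y) on D(U)={6,9,10} D(Y)={4,5,7,8,9,10}: U {6,9,10}->{6,9}; Y {4,5,7,8,9,10}->{7,8,9,10}
Constraint 2 (Y != V) on D(Y)={7,8,9,10} D(V)={3,4,7,8,10}: no change
Constraint 3 (U + W = Y) on D(U)={6,9} D(W)={3,4,5,8,9} D(Y)={7,8,9,10}: U {6,9}->{6}; W {3,4,5,8,9}->{3,4}; Y {7,8,9,10}->{9,10}
So after constraint 3: D(U) = {6}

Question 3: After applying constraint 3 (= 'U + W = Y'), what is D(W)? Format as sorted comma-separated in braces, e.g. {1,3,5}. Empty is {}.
Answer: {3,4}

Derivation:
Constraint 1 (U < Y) on D(U)={6,9,10} D(Y)={4,5,7,8,9,10}: U {6,9,10}->{6,9}; Y {4,5,7,8,9,10}->{7,8,9,10}
Constraint 2 (Y != V) on D(Y)={7,8,9,10} D(V)={3,4,7,8,10}: no change
Constraint 3 (U + W = Y) on D(U)={6,9} D(W)={3,4,5,8,9} D(Y)={7,8,9,10}: U {6,9}->{6}; W {3,4,5,8,9}->{3,4}; Y {7,8,9,10}->{9,10}
So after constraint 3: D(W) = {3,4}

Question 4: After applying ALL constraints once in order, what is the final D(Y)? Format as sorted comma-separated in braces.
Answer: {9,10}

Derivation:
Constraint 1 (U < Y) on D(U)={6,9,10} D(Y)={4,5,7,8,9,10}: U {6,9,10}->{6,9}; Y {4,5,7,8,9,10}->{7,8,9,10}
Constraint 2 (Y != V) on D(Y)={7,8,9,10} D(V)={3,4,7,8,10}: no change
Constraint 3 (U + W = Y) on D(U)={6,9} D(W)={3,4,5,8,9} D(Y)={7,8,9,10}: U {6,9}->{6}; W {3,4,5,8,9}->{3,4}; Y {7,8,9,10}->{9,10}
So after all 3 constraints: D(Y) = {9,10}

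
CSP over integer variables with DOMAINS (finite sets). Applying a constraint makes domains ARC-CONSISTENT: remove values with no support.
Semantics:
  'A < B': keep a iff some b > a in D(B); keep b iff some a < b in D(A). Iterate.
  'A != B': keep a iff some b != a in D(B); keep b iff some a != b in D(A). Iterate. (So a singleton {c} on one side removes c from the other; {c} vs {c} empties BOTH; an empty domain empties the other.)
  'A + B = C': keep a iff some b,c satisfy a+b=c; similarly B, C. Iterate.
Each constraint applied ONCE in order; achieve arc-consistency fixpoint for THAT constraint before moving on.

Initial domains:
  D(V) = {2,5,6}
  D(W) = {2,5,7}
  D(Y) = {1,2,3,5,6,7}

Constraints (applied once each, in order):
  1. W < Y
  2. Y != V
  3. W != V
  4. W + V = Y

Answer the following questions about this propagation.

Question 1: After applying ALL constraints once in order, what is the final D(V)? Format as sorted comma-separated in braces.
Constraint 1 (W < Y) on D(W)={2,5,7} D(Y)={1,2,3,5,6,7}: W {2,5,7}->{2,5}; Y {1,2,3,5,6,7}->{3,5,6,7}
Constraint 2 (Y != V) on D(Y)={3,5,6,7} D(V)={2,5,6}: no change
Constraint 3 (W != V) on D(W)={2,5} D(V)={2,5,6}: no change
Constraint 4 (W + V = Y) on D(W)={2,5} D(V)={2,5,6} D(Y)={3,5,6,7}: V {2,5,6}->{2,5}; Y {3,5,6,7}->{7}
So after all 4 constraints: D(V) = {2,5}

Answer: {2,5}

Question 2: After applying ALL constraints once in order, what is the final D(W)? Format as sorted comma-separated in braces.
Answer: {2,5}

Derivation:
Constraint 1 (W < Y) on D(W)={2,5,7} D(Y)={1,2,3,5,6,7}: W {2,5,7}->{2,5}; Y {1,2,3,5,6,7}->{3,5,6,7}
Constraint 2 (Y != V) on D(Y)={3,5,6,7} D(V)={2,5,6}: no change
Constraint 3 (W != V) on D(W)={2,5} D(V)={2,5,6}: no change
Constraint 4 (W + V = Y) on D(W)={2,5} D(V)={2,5,6} D(Y)={3,5,6,7}: V {2,5,6}->{2,5}; Y {3,5,6,7}->{7}
So after all 4 constraints: D(W) = {2,5}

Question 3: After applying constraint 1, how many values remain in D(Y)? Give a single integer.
Answer: 4

Derivation:
Constraint 1 (W < Y) on D(W)={2,5,7} D(Y)={1,2,3,5,6,7}: W {2,5,7}->{2,5}; Y {1,2,3,5,6,7}->{3,5,6,7}
So after constraint 1: D(Y)={3,5,6,7}, size = 4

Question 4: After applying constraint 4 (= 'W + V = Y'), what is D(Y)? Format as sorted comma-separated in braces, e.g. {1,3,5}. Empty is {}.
Constraint 1 (W < Y) on D(W)={2,5,7} D(Y)={1,2,3,5,6,7}: W {2,5,7}->{2,5}; Y {1,2,3,5,6,7}->{3,5,6,7}
Constraint 2 (Y != V) on D(Y)={3,5,6,7} D(V)={2,5,6}: no change
Constraint 3 (W != V) on D(W)={2,5} D(V)={2,5,6}: no change
Constraint 4 (W + V = Y) on D(W)={2,5} D(V)={2,5,6} D(Y)={3,5,6,7}: V {2,5,6}->{2,5}; Y {3,5,6,7}->{7}
So after constraint 4: D(Y) = {7}

Answer: {7}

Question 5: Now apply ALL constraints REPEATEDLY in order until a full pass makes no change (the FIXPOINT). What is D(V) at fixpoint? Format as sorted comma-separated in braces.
pass 0 (initial): D(V)={2,5,6}
pass 1: V {2,5,6}->{2,5}; W {2,5,7}->{2,5}; Y {1,2,3,5,6,7}->{7}
pass 2: no change
Fixpoint after 2 passes: D(V) = {2,5}

Answer: {2,5}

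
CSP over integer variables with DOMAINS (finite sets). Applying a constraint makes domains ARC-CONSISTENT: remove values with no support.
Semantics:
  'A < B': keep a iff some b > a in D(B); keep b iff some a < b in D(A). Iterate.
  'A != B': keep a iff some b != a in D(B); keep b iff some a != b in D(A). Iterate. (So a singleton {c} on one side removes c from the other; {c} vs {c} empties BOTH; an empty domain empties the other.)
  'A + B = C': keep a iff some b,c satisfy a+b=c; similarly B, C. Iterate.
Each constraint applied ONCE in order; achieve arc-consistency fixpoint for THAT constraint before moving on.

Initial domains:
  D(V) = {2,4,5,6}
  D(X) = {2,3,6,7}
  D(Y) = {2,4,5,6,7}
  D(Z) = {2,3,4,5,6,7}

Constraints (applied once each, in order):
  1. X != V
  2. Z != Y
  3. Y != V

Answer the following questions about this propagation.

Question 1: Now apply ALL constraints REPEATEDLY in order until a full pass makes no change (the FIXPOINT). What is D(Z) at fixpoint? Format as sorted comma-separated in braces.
Answer: {2,3,4,5,6,7}

Derivation:
pass 0 (initial): D(Z)={2,3,4,5,6,7}
pass 1: no change
Fixpoint after 1 passes: D(Z) = {2,3,4,5,6,7}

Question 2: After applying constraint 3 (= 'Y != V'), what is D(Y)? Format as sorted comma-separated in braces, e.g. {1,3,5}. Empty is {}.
Answer: {2,4,5,6,7}

Derivation:
Constraint 1 (X != V) on D(X)={2,3,6,7} D(V)={2,4,5,6}: no change
Constraint 2 (Z != Y) on D(Z)={2,3,4,5,6,7} D(Y)={2,4,5,6,7}: no change
Constraint 3 (Y != V) on D(Y)={2,4,5,6,7} D(V)={2,4,5,6}: no change
So after constraint 3: D(Y) = {2,4,5,6,7}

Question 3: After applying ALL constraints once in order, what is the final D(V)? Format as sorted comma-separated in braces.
Constraint 1 (X != V) on D(X)={2,3,6,7} D(V)={2,4,5,6}: no change
Constraint 2 (Z != Y) on D(Z)={2,3,4,5,6,7} D(Y)={2,4,5,6,7}: no change
Constraint 3 (Y != V) on D(Y)={2,4,5,6,7} D(V)={2,4,5,6}: no change
So after all 3 constraints: D(V) = {2,4,5,6}

Answer: {2,4,5,6}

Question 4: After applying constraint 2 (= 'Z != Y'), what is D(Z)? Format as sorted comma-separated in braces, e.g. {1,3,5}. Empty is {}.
Answer: {2,3,4,5,6,7}

Derivation:
Constraint 1 (X != V) on D(X)={2,3,6,7} D(V)={2,4,5,6}: no change
Constraint 2 (Z != Y) on D(Z)={2,3,4,5,6,7} D(Y)={2,4,5,6,7}: no change
So after constraint 2: D(Z) = {2,3,4,5,6,7}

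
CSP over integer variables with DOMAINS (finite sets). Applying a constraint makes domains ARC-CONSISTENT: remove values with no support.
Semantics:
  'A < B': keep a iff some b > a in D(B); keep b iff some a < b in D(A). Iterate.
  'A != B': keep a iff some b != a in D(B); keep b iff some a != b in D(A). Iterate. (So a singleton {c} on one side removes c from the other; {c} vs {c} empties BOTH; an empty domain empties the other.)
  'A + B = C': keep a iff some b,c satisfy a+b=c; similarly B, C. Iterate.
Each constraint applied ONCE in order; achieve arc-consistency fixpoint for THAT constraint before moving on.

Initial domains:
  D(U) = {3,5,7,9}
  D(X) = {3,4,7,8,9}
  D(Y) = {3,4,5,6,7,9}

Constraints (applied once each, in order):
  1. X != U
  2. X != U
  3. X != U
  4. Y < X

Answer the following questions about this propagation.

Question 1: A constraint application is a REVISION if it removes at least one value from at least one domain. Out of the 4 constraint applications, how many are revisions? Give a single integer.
Constraint 1 (X != U) on D(X)={3,4,7,8,9} D(U)={3,5,7,9}: no change => not a revision
Constraint 2 (X != U) on D(X)={3,4,7,8,9} D(U)={3,5,7,9}: no change => not a revision
Constraint 3 (X != U) on D(X)={3,4,7,8,9} D(U)={3,5,7,9}: no change => not a revision
Constraint 4 (Y < X) on D(Y)={3,4,5,6,7,9} D(X)={3,4,7,8,9}: Y {3,4,5,6,7,9}->{3,4,5,6,7}; X {3,4,7,8,9}->{4,7,8,9} => REVISION
Total revisions = 1

Answer: 1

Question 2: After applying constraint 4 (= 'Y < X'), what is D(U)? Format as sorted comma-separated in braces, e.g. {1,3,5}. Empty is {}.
Constraint 1 (X != U) on D(X)={3,4,7,8,9} D(U)={3,5,7,9}: no change
Constraint 2 (X != U) on D(X)={3,4,7,8,9} D(U)={3,5,7,9}: no change
Constraint 3 (X != U) on D(X)={3,4,7,8,9} D(U)={3,5,7,9}: no change
Constraint 4 (Y < X) on D(Y)={3,4,5,6,7,9} D(X)={3,4,7,8,9}: Y {3,4,5,6,7,9}->{3,4,5,6,7}; X {3,4,7,8,9}->{4,7,8,9}
So after constraint 4: D(U) = {3,5,7,9}

Answer: {3,5,7,9}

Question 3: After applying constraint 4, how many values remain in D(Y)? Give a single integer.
Constraint 1 (X != U) on D(X)={3,4,7,8,9} D(U)={3,5,7,9}: no change
Constraint 2 (X != U) on D(X)={3,4,7,8,9} D(U)={3,5,7,9}: no change
Constraint 3 (X != U) on D(X)={3,4,7,8,9} D(U)={3,5,7,9}: no change
Constraint 4 (Y < X) on D(Y)={3,4,5,6,7,9} D(X)={3,4,7,8,9}: Y {3,4,5,6,7,9}->{3,4,5,6,7}; X {3,4,7,8,9}->{4,7,8,9}
So after constraint 4: D(Y)={3,4,5,6,7}, size = 5

Answer: 5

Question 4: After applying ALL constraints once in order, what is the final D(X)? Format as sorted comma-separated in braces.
Answer: {4,7,8,9}

Derivation:
Constraint 1 (X != U) on D(X)={3,4,7,8,9} D(U)={3,5,7,9}: no change
Constraint 2 (X != U) on D(X)={3,4,7,8,9} D(U)={3,5,7,9}: no change
Constraint 3 (X != U) on D(X)={3,4,7,8,9} D(U)={3,5,7,9}: no change
Constraint 4 (Y < X) on D(Y)={3,4,5,6,7,9} D(X)={3,4,7,8,9}: Y {3,4,5,6,7,9}->{3,4,5,6,7}; X {3,4,7,8,9}->{4,7,8,9}
So after all 4 constraints: D(X) = {4,7,8,9}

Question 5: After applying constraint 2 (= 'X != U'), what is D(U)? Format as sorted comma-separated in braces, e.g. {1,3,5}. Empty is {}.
Constraint 1 (X != U) on D(X)={3,4,7,8,9} D(U)={3,5,7,9}: no change
Constraint 2 (X != U) on D(X)={3,4,7,8,9} D(U)={3,5,7,9}: no change
So after constraint 2: D(U) = {3,5,7,9}

Answer: {3,5,7,9}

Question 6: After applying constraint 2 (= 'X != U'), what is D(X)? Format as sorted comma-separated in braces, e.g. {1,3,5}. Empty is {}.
Answer: {3,4,7,8,9}

Derivation:
Constraint 1 (X != U) on D(X)={3,4,7,8,9} D(U)={3,5,7,9}: no change
Constraint 2 (X != U) on D(X)={3,4,7,8,9} D(U)={3,5,7,9}: no change
So after constraint 2: D(X) = {3,4,7,8,9}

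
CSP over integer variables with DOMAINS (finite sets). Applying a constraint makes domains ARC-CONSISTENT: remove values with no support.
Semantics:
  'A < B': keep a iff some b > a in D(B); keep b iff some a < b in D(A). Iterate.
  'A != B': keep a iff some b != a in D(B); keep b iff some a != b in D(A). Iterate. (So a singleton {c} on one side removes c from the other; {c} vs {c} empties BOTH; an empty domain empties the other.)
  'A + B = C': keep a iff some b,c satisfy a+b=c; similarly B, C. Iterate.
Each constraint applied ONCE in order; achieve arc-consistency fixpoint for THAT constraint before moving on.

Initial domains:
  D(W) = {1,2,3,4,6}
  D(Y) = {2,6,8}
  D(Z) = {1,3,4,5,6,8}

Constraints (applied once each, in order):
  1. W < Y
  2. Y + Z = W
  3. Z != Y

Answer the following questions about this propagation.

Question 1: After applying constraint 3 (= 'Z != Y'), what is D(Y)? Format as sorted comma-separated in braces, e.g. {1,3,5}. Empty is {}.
Constraint 1 (W < Y) on D(W)={1,2,3,4,6} D(Y)={2,6,8}: no change
Constraint 2 (Y + Z = W) on D(Y)={2,6,8} D(Z)={1,3,4,5,6,8} D(W)={1,2,3,4,6}: Y {2,6,8}->{2}; Z {1,3,4,5,6,8}->{1,4}; W {1,2,3,4,6}->{3,6}
Constraint 3 (Z != Y) on D(Z)={1,4} D(Y)={2}: no change
So after constraint 3: D(Y) = {2}

Answer: {2}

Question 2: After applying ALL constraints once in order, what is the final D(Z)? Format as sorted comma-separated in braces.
Answer: {1,4}

Derivation:
Constraint 1 (W < Y) on D(W)={1,2,3,4,6} D(Y)={2,6,8}: no change
Constraint 2 (Y + Z = W) on D(Y)={2,6,8} D(Z)={1,3,4,5,6,8} D(W)={1,2,3,4,6}: Y {2,6,8}->{2}; Z {1,3,4,5,6,8}->{1,4}; W {1,2,3,4,6}->{3,6}
Constraint 3 (Z != Y) on D(Z)={1,4} D(Y)={2}: no change
So after all 3 constraints: D(Z) = {1,4}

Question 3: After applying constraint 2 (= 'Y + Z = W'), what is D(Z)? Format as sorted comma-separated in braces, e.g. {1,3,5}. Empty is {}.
Answer: {1,4}

Derivation:
Constraint 1 (W < Y) on D(W)={1,2,3,4,6} D(Y)={2,6,8}: no change
Constraint 2 (Y + Z = W) on D(Y)={2,6,8} D(Z)={1,3,4,5,6,8} D(W)={1,2,3,4,6}: Y {2,6,8}->{2}; Z {1,3,4,5,6,8}->{1,4}; W {1,2,3,4,6}->{3,6}
So after constraint 2: D(Z) = {1,4}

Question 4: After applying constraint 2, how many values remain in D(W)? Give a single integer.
Answer: 2

Derivation:
Constraint 1 (W < Y) on D(W)={1,2,3,4,6} D(Y)={2,6,8}: no change
Constraint 2 (Y + Z = W) on D(Y)={2,6,8} D(Z)={1,3,4,5,6,8} D(W)={1,2,3,4,6}: Y {2,6,8}->{2}; Z {1,3,4,5,6,8}->{1,4}; W {1,2,3,4,6}->{3,6}
So after constraint 2: D(W)={3,6}, size = 2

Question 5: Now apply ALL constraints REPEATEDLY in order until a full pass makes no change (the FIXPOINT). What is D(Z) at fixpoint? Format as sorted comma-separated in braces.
Answer: {}

Derivation:
pass 0 (initial): D(Z)={1,3,4,5,6,8}
pass 1: W {1,2,3,4,6}->{3,6}; Y {2,6,8}->{2}; Z {1,3,4,5,6,8}->{1,4}
pass 2: W {3,6}->{}; Y {2}->{}; Z {1,4}->{}
pass 3: no change
Fixpoint after 3 passes: D(Z) = {}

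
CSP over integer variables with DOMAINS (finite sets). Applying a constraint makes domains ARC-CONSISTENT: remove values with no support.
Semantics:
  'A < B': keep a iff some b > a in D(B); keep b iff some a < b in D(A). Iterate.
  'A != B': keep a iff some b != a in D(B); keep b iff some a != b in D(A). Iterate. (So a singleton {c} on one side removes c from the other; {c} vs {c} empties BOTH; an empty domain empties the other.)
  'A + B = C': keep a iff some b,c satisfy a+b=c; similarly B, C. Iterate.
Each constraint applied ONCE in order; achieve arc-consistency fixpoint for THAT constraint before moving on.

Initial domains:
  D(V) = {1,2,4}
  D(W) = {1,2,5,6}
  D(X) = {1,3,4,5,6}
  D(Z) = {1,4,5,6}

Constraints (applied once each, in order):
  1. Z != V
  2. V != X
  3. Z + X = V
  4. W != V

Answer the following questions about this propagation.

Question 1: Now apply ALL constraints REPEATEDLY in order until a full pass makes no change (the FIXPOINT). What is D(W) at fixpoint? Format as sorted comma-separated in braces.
Answer: {1,2,5,6}

Derivation:
pass 0 (initial): D(W)={1,2,5,6}
pass 1: V {1,2,4}->{2,4}; X {1,3,4,5,6}->{1,3}; Z {1,4,5,6}->{1}
pass 2: no change
Fixpoint after 2 passes: D(W) = {1,2,5,6}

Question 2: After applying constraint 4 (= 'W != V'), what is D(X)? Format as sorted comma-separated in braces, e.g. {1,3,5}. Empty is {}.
Answer: {1,3}

Derivation:
Constraint 1 (Z != V) on D(Z)={1,4,5,6} D(V)={1,2,4}: no change
Constraint 2 (V != X) on D(V)={1,2,4} D(X)={1,3,4,5,6}: no change
Constraint 3 (Z + X = V) on D(Z)={1,4,5,6} D(X)={1,3,4,5,6} D(V)={1,2,4}: Z {1,4,5,6}->{1}; X {1,3,4,5,6}->{1,3}; V {1,2,4}->{2,4}
Constraint 4 (W != V) on D(W)={1,2,5,6} D(V)={2,4}: no change
So after constraint 4: D(X) = {1,3}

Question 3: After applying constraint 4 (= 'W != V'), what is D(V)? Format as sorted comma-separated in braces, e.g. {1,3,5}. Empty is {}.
Answer: {2,4}

Derivation:
Constraint 1 (Z != V) on D(Z)={1,4,5,6} D(V)={1,2,4}: no change
Constraint 2 (V != X) on D(V)={1,2,4} D(X)={1,3,4,5,6}: no change
Constraint 3 (Z + X = V) on D(Z)={1,4,5,6} D(X)={1,3,4,5,6} D(V)={1,2,4}: Z {1,4,5,6}->{1}; X {1,3,4,5,6}->{1,3}; V {1,2,4}->{2,4}
Constraint 4 (W != V) on D(W)={1,2,5,6} D(V)={2,4}: no change
So after constraint 4: D(V) = {2,4}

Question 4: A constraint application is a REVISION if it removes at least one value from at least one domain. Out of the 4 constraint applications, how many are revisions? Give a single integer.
Constraint 1 (Z != V) on D(Z)={1,4,5,6} D(V)={1,2,4}: no change => not a revision
Constraint 2 (V != X) on D(V)={1,2,4} D(X)={1,3,4,5,6}: no change => not a revision
Constraint 3 (Z + X = V) on D(Z)={1,4,5,6} D(X)={1,3,4,5,6} D(V)={1,2,4}: Z {1,4,5,6}->{1}; X {1,3,4,5,6}->{1,3}; V {1,2,4}->{2,4} => REVISION
Constraint 4 (W != V) on D(W)={1,2,5,6} D(V)={2,4}: no change => not a revision
Total revisions = 1

Answer: 1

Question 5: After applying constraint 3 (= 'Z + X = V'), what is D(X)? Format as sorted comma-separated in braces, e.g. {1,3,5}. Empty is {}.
Answer: {1,3}

Derivation:
Constraint 1 (Z != V) on D(Z)={1,4,5,6} D(V)={1,2,4}: no change
Constraint 2 (V != X) on D(V)={1,2,4} D(X)={1,3,4,5,6}: no change
Constraint 3 (Z + X = V) on D(Z)={1,4,5,6} D(X)={1,3,4,5,6} D(V)={1,2,4}: Z {1,4,5,6}->{1}; X {1,3,4,5,6}->{1,3}; V {1,2,4}->{2,4}
So after constraint 3: D(X) = {1,3}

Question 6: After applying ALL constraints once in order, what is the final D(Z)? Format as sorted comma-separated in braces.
Constraint 1 (Z != V) on D(Z)={1,4,5,6} D(V)={1,2,4}: no change
Constraint 2 (V != X) on D(V)={1,2,4} D(X)={1,3,4,5,6}: no change
Constraint 3 (Z + X = V) on D(Z)={1,4,5,6} D(X)={1,3,4,5,6} D(V)={1,2,4}: Z {1,4,5,6}->{1}; X {1,3,4,5,6}->{1,3}; V {1,2,4}->{2,4}
Constraint 4 (W != V) on D(W)={1,2,5,6} D(V)={2,4}: no change
So after all 4 constraints: D(Z) = {1}

Answer: {1}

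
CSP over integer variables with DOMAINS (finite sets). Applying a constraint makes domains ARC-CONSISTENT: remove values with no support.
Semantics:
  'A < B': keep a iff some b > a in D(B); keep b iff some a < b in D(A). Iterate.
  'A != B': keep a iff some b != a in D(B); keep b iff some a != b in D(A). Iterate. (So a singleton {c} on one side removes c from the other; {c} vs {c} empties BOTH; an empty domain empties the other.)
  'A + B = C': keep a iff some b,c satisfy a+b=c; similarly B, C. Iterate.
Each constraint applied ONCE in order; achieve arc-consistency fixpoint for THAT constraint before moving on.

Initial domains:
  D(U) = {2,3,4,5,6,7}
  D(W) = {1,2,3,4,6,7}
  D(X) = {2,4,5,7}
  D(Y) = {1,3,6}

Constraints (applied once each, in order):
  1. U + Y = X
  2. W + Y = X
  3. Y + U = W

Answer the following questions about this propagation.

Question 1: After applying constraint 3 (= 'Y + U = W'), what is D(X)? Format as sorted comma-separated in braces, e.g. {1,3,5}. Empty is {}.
Answer: {4,5,7}

Derivation:
Constraint 1 (U + Y = X) on D(U)={2,3,4,5,6,7} D(Y)={1,3,6} D(X)={2,4,5,7}: U {2,3,4,5,6,7}->{2,3,4,6}; Y {1,3,6}->{1,3}; X {2,4,5,7}->{4,5,7}
Constraint 2 (W + Y = X) on D(W)={1,2,3,4,6,7} D(Y)={1,3} D(X)={4,5,7}: W {1,2,3,4,6,7}->{1,2,3,4,6}
Constraint 3 (Y + U = W) on D(Y)={1,3} D(U)={2,3,4,6} D(W)={1,2,3,4,6}: U {2,3,4,6}->{2,3}; W {1,2,3,4,6}->{3,4,6}
So after constraint 3: D(X) = {4,5,7}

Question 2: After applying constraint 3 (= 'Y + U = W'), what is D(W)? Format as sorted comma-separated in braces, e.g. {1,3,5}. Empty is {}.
Answer: {3,4,6}

Derivation:
Constraint 1 (U + Y = X) on D(U)={2,3,4,5,6,7} D(Y)={1,3,6} D(X)={2,4,5,7}: U {2,3,4,5,6,7}->{2,3,4,6}; Y {1,3,6}->{1,3}; X {2,4,5,7}->{4,5,7}
Constraint 2 (W + Y = X) on D(W)={1,2,3,4,6,7} D(Y)={1,3} D(X)={4,5,7}: W {1,2,3,4,6,7}->{1,2,3,4,6}
Constraint 3 (Y + U = W) on D(Y)={1,3} D(U)={2,3,4,6} D(W)={1,2,3,4,6}: U {2,3,4,6}->{2,3}; W {1,2,3,4,6}->{3,4,6}
So after constraint 3: D(W) = {3,4,6}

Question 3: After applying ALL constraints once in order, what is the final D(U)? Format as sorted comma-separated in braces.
Constraint 1 (U + Y = X) on D(U)={2,3,4,5,6,7} D(Y)={1,3,6} D(X)={2,4,5,7}: U {2,3,4,5,6,7}->{2,3,4,6}; Y {1,3,6}->{1,3}; X {2,4,5,7}->{4,5,7}
Constraint 2 (W + Y = X) on D(W)={1,2,3,4,6,7} D(Y)={1,3} D(X)={4,5,7}: W {1,2,3,4,6,7}->{1,2,3,4,6}
Constraint 3 (Y + U = W) on D(Y)={1,3} D(U)={2,3,4,6} D(W)={1,2,3,4,6}: U {2,3,4,6}->{2,3}; W {1,2,3,4,6}->{3,4,6}
So after all 3 constraints: D(U) = {2,3}

Answer: {2,3}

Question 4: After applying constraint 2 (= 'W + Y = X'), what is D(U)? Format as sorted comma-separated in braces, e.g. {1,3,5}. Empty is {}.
Constraint 1 (U + Y = X) on D(U)={2,3,4,5,6,7} D(Y)={1,3,6} D(X)={2,4,5,7}: U {2,3,4,5,6,7}->{2,3,4,6}; Y {1,3,6}->{1,3}; X {2,4,5,7}->{4,5,7}
Constraint 2 (W + Y = X) on D(W)={1,2,3,4,6,7} D(Y)={1,3} D(X)={4,5,7}: W {1,2,3,4,6,7}->{1,2,3,4,6}
So after constraint 2: D(U) = {2,3,4,6}

Answer: {2,3,4,6}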